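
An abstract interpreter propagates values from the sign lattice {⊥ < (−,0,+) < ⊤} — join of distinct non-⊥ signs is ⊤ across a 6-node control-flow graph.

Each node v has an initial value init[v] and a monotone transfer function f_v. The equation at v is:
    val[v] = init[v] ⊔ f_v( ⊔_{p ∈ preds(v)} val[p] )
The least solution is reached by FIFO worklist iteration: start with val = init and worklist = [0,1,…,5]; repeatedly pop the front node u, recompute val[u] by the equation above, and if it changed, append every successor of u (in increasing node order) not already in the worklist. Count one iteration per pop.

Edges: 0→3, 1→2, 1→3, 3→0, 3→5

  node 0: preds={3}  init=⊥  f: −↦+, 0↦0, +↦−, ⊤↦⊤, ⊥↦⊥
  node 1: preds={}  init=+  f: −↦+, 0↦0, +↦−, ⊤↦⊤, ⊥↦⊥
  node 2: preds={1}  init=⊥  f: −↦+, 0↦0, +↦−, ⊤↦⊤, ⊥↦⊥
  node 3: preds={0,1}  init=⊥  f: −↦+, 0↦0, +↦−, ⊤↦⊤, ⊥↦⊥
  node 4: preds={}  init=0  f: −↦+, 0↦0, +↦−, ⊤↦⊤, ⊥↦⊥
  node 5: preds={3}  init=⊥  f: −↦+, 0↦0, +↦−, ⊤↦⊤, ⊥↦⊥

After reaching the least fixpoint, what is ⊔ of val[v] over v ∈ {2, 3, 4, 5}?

Iteration log — 8 steps:
  step 1. node 0  ⊔preds=⊥  new=⊥  stable
  step 2. node 1  ⊔preds=⊥  new=+  stable
  step 3. node 2  ⊔preds=+  new=−  old=⊥  +wl: 
  step 4. node 3  ⊔preds=+  new=−  old=⊥  +wl: 0
  step 5. node 4  ⊔preds=⊥  new=0  stable
  step 6. node 5  ⊔preds=−  new=+  old=⊥  +wl: 
  step 7. node 0  ⊔preds=−  new=+  old=⊥  +wl: 3
  step 8. node 3  ⊔preds=+  new=−  stable

Least fixpoint reached:
  node 0: +
  node 1: +
  node 2: −
  node 3: −
  node 4: 0
  node 5: +

⊤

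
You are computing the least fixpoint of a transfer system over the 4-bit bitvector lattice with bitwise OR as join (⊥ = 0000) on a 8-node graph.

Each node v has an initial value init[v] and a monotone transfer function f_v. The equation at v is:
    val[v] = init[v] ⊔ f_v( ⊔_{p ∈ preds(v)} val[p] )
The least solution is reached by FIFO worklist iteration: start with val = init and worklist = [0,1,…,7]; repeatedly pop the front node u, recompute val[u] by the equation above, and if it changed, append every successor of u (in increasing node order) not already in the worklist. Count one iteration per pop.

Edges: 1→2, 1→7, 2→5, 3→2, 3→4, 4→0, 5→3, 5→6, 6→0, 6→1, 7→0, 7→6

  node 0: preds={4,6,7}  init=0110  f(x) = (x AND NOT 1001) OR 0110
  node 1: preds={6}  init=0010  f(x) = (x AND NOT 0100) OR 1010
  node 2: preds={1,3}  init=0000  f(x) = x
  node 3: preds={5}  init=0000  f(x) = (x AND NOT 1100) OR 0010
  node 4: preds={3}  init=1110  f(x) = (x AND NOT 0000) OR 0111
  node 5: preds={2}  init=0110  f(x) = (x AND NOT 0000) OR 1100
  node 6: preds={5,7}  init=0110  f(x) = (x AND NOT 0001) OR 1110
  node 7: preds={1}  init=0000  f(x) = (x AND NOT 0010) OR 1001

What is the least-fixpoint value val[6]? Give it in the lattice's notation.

1110

Worklist (13 pops):
  #1 pop 0: in=1110 → 0110 (no change)
  #2 pop 1: in=0110 → 1010 (was 0010); enqueue []
  #3 pop 2: in=1010 → 1010 (was 0000); enqueue []
  #4 pop 3: in=0110 → 0010 (was 0000); enqueue [2]
  #5 pop 4: in=0010 → 1111 (was 1110); enqueue [0]
  #6 pop 5: in=1010 → 1110 (was 0110); enqueue [3]
  #7 pop 6: in=1110 → 1110 (was 0110); enqueue [1]
  #8 pop 7: in=1010 → 1001 (was 0000); enqueue [6]
  #9 pop 2: in=1010 → 1010 (no change)
  #10 pop 0: in=1111 → 0110 (no change)
  #11 pop 3: in=1110 → 0010 (no change)
  #12 pop 1: in=1110 → 1010 (no change)
  #13 pop 6: in=1111 → 1110 (no change)

Fixpoint:
  val[0] = 0110
  val[1] = 1010
  val[2] = 1010
  val[3] = 0010
  val[4] = 1111
  val[5] = 1110
  val[6] = 1110
  val[7] = 1001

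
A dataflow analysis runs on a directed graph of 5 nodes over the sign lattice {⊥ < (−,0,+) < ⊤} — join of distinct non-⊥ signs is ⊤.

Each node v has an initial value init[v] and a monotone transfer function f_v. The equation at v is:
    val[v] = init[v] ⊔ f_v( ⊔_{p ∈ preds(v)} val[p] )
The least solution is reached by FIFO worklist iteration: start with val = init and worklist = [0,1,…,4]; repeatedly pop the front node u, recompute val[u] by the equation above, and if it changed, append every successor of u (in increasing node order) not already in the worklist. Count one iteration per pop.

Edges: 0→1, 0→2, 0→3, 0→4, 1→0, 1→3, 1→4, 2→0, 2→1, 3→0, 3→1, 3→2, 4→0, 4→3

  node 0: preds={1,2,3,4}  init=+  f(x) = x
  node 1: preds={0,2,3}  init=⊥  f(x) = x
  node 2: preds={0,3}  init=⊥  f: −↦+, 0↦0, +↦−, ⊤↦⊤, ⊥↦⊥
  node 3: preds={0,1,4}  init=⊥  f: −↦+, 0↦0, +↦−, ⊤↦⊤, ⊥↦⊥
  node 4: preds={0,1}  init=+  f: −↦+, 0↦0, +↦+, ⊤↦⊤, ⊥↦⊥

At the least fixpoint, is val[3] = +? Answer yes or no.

no

Trace (14 dequeues):
  [1] u=0 | in + | out + | ==
  [2] u=1 | in + | out + | prev ⊥ | push {0}
  [3] u=2 | in + | out − | prev ⊥ | push {1}
  [4] u=3 | in + | out − | prev ⊥ | push {2}
  [5] u=4 | in + | out + | ==
  [6] u=0 | in ⊤ | out ⊤ | prev + | push {3,4}
  [7] u=1 | in ⊤ | out ⊤ | prev + | push {0}
  [8] u=2 | in ⊤ | out ⊤ | prev − | push {1}
  [9] u=3 | in ⊤ | out ⊤ | prev − | push {2}
  [10] u=4 | in ⊤ | out ⊤ | prev + | push {3}
  [11] u=0 | in ⊤ | out ⊤ | ==
  [12] u=1 | in ⊤ | out ⊤ | ==
  [13] u=2 | in ⊤ | out ⊤ | ==
  [14] u=3 | in ⊤ | out ⊤ | ==

Converged values:
  [0] ⊤
  [1] ⊤
  [2] ⊤
  [3] ⊤
  [4] ⊤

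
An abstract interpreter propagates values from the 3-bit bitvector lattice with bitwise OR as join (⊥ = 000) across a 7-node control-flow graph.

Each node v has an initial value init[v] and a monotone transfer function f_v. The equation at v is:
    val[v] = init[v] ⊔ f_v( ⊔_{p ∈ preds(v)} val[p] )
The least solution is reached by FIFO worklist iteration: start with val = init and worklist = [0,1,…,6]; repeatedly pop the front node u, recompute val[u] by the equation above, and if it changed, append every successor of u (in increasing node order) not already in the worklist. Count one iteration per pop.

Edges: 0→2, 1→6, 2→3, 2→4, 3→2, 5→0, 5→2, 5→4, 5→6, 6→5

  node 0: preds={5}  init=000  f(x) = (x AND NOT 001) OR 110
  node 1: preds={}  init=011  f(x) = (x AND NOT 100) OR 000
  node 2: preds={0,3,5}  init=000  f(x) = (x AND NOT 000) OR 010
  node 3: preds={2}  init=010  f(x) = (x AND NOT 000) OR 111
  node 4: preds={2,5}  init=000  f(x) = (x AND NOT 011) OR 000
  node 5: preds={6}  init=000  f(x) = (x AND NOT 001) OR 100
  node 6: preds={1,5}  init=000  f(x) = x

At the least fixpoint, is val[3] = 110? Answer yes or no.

Trace (16 dequeues):
  [1] u=0 | in 000 | out 110 | prev 000 | push {}
  [2] u=1 | in 000 | out 011 | ==
  [3] u=2 | in 110 | out 110 | prev 000 | push {}
  [4] u=3 | in 110 | out 111 | prev 010 | push {2}
  [5] u=4 | in 110 | out 100 | prev 000 | push {}
  [6] u=5 | in 000 | out 100 | prev 000 | push {0,4}
  [7] u=6 | in 111 | out 111 | prev 000 | push {5}
  [8] u=2 | in 111 | out 111 | prev 110 | push {3}
  [9] u=0 | in 100 | out 110 | ==
  [10] u=4 | in 111 | out 100 | ==
  [11] u=5 | in 111 | out 110 | prev 100 | push {0,2,4,6}
  [12] u=3 | in 111 | out 111 | ==
  [13] u=0 | in 110 | out 110 | ==
  [14] u=2 | in 111 | out 111 | ==
  [15] u=4 | in 111 | out 100 | ==
  [16] u=6 | in 111 | out 111 | ==

Converged values:
  [0] 110
  [1] 011
  [2] 111
  [3] 111
  [4] 100
  [5] 110
  [6] 111

no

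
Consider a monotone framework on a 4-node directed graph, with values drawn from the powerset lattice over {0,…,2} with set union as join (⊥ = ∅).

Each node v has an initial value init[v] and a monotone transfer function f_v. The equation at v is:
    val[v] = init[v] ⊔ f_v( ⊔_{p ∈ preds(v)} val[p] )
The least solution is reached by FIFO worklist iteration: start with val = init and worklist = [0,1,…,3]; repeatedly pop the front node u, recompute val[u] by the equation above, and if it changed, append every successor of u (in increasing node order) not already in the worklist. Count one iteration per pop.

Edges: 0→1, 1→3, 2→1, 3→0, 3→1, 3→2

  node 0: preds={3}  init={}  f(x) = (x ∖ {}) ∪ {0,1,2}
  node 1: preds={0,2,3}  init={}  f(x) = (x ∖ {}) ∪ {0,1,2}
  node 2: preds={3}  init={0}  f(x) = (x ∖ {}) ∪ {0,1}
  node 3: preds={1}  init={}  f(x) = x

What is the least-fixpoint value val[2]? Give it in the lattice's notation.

{0,1,2}

Worklist (8 pops):
  #1 pop 0: in={} → {0,1,2} (was {}); enqueue []
  #2 pop 1: in={0,1,2} → {0,1,2} (was {}); enqueue []
  #3 pop 2: in={} → {0,1} (was {0}); enqueue [1]
  #4 pop 3: in={0,1,2} → {0,1,2} (was {}); enqueue [0,2]
  #5 pop 1: in={0,1,2} → {0,1,2} (no change)
  #6 pop 0: in={0,1,2} → {0,1,2} (no change)
  #7 pop 2: in={0,1,2} → {0,1,2} (was {0,1}); enqueue [1]
  #8 pop 1: in={0,1,2} → {0,1,2} (no change)

Fixpoint:
  val[0] = {0,1,2}
  val[1] = {0,1,2}
  val[2] = {0,1,2}
  val[3] = {0,1,2}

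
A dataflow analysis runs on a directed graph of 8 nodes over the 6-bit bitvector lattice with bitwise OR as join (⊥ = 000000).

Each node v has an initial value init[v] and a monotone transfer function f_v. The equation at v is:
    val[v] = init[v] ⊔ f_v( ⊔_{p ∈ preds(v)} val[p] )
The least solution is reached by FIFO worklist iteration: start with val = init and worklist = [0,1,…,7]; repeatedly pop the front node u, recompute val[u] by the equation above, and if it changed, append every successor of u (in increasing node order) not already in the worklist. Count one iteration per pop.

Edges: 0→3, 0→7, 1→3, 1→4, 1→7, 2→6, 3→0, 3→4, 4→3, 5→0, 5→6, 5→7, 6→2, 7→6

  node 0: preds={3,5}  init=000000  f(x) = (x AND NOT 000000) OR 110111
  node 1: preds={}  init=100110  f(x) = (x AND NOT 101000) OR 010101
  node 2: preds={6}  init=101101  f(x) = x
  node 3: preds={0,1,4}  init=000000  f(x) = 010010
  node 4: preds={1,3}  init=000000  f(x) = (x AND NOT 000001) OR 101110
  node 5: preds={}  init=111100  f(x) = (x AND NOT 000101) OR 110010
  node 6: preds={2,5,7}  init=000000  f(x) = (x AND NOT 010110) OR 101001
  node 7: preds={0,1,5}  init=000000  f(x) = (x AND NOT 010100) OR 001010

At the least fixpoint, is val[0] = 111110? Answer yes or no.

Trace (12 dequeues):
  [1] u=0 | in 111100 | out 111111 | prev 000000 | push {}
  [2] u=1 | in 000000 | out 110111 | prev 100110 | push {}
  [3] u=2 | in 000000 | out 101101 | ==
  [4] u=3 | in 111111 | out 010010 | prev 000000 | push {0}
  [5] u=4 | in 110111 | out 111110 | prev 000000 | push {3}
  [6] u=5 | in 000000 | out 111110 | prev 111100 | push {}
  [7] u=6 | in 111111 | out 101001 | prev 000000 | push {2}
  [8] u=7 | in 111111 | out 101011 | prev 000000 | push {6}
  [9] u=0 | in 111110 | out 111111 | ==
  [10] u=3 | in 111111 | out 010010 | ==
  [11] u=2 | in 101001 | out 101101 | ==
  [12] u=6 | in 111111 | out 101001 | ==

Converged values:
  [0] 111111
  [1] 110111
  [2] 101101
  [3] 010010
  [4] 111110
  [5] 111110
  [6] 101001
  [7] 101011

no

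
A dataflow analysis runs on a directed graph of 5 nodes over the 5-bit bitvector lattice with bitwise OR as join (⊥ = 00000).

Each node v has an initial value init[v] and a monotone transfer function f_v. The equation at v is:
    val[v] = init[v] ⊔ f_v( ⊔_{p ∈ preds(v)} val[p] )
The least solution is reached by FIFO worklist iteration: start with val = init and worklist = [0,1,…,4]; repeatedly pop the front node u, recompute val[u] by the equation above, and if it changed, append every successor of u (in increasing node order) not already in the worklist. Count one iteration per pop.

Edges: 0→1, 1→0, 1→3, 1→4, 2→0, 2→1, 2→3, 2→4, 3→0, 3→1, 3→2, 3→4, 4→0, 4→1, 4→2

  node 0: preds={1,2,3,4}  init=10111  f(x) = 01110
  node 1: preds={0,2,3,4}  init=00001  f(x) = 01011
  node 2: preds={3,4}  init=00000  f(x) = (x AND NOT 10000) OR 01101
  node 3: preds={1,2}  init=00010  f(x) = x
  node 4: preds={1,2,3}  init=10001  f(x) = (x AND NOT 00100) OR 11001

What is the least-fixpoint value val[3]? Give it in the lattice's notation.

01111

Iteration log — 8 steps:
  step 1. node 0  ⊔preds=10011  new=11111  old=10111  +wl: 
  step 2. node 1  ⊔preds=11111  new=01011  old=00001  +wl: 0
  step 3. node 2  ⊔preds=10011  new=01111  old=00000  +wl: 1
  step 4. node 3  ⊔preds=01111  new=01111  old=00010  +wl: 2
  step 5. node 4  ⊔preds=01111  new=11011  old=10001  +wl: 
  step 6. node 0  ⊔preds=11111  new=11111  stable
  step 7. node 1  ⊔preds=11111  new=01011  stable
  step 8. node 2  ⊔preds=11111  new=01111  stable

Least fixpoint reached:
  node 0: 11111
  node 1: 01011
  node 2: 01111
  node 3: 01111
  node 4: 11011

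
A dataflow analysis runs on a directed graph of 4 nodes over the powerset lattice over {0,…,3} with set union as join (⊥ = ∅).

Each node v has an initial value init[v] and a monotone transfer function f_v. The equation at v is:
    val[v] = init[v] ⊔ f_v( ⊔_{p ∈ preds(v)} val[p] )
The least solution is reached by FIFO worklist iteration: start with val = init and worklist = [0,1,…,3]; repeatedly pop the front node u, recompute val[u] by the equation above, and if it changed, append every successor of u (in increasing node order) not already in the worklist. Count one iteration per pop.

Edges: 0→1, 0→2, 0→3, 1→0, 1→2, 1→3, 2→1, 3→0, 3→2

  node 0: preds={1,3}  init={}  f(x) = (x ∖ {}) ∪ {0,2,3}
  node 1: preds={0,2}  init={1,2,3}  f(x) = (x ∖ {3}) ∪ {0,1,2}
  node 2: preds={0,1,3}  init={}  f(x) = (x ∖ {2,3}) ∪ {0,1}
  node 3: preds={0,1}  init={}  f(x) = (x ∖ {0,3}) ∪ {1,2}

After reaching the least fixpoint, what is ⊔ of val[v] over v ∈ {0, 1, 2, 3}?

{0,1,2,3}

Trace (7 dequeues):
  [1] u=0 | in {1,2,3} | out {0,1,2,3} | prev {} | push {}
  [2] u=1 | in {0,1,2,3} | out {0,1,2,3} | prev {1,2,3} | push {0}
  [3] u=2 | in {0,1,2,3} | out {0,1} | prev {} | push {1}
  [4] u=3 | in {0,1,2,3} | out {1,2} | prev {} | push {2}
  [5] u=0 | in {0,1,2,3} | out {0,1,2,3} | ==
  [6] u=1 | in {0,1,2,3} | out {0,1,2,3} | ==
  [7] u=2 | in {0,1,2,3} | out {0,1} | ==

Converged values:
  [0] {0,1,2,3}
  [1] {0,1,2,3}
  [2] {0,1}
  [3] {1,2}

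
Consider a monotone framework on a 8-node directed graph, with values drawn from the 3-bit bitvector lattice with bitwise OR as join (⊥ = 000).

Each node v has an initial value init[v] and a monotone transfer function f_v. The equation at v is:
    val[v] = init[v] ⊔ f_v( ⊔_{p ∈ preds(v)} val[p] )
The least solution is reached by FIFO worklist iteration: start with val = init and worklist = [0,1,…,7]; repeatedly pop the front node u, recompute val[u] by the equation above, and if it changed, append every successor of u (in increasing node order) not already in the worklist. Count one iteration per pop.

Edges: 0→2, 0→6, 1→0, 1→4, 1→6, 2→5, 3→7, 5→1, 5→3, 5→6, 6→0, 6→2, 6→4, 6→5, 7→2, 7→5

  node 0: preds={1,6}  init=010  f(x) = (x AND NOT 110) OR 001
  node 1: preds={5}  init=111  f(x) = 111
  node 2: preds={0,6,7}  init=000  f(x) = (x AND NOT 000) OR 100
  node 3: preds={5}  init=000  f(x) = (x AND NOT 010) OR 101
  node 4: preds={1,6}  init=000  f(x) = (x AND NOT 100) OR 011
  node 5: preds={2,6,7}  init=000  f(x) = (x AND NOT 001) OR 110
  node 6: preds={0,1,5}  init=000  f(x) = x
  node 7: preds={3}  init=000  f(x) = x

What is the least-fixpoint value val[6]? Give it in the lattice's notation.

111

Worklist (14 pops):
  #1 pop 0: in=111 → 011 (was 010); enqueue []
  #2 pop 1: in=000 → 111 (no change)
  #3 pop 2: in=011 → 111 (was 000); enqueue []
  #4 pop 3: in=000 → 101 (was 000); enqueue []
  #5 pop 4: in=111 → 011 (was 000); enqueue []
  #6 pop 5: in=111 → 110 (was 000); enqueue [1,3]
  #7 pop 6: in=111 → 111 (was 000); enqueue [0,2,4,5]
  #8 pop 7: in=101 → 101 (was 000); enqueue []
  #9 pop 1: in=110 → 111 (no change)
  #10 pop 3: in=110 → 101 (no change)
  #11 pop 0: in=111 → 011 (no change)
  #12 pop 2: in=111 → 111 (no change)
  #13 pop 4: in=111 → 011 (no change)
  #14 pop 5: in=111 → 110 (no change)

Fixpoint:
  val[0] = 011
  val[1] = 111
  val[2] = 111
  val[3] = 101
  val[4] = 011
  val[5] = 110
  val[6] = 111
  val[7] = 101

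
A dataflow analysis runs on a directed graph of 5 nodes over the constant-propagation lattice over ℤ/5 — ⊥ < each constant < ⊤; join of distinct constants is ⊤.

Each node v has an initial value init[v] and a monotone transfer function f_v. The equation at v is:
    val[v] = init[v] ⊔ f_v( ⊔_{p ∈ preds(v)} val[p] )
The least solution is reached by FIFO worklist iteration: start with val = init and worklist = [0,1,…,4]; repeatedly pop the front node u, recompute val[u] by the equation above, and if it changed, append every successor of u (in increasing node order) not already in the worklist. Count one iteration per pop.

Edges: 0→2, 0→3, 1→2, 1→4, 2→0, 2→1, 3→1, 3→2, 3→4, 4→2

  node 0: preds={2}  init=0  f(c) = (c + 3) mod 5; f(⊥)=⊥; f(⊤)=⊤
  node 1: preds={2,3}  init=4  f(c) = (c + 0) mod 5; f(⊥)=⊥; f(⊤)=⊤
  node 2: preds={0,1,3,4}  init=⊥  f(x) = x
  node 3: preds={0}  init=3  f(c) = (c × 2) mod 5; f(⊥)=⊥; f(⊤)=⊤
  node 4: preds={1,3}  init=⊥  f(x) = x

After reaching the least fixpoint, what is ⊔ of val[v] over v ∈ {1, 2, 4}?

Trace (9 dequeues):
  [1] u=0 | in ⊥ | out 0 | ==
  [2] u=1 | in 3 | out ⊤ | prev 4 | push {}
  [3] u=2 | in ⊤ | out ⊤ | prev ⊥ | push {0,1}
  [4] u=3 | in 0 | out ⊤ | prev 3 | push {2}
  [5] u=4 | in ⊤ | out ⊤ | prev ⊥ | push {}
  [6] u=0 | in ⊤ | out ⊤ | prev 0 | push {3}
  [7] u=1 | in ⊤ | out ⊤ | ==
  [8] u=2 | in ⊤ | out ⊤ | ==
  [9] u=3 | in ⊤ | out ⊤ | ==

Converged values:
  [0] ⊤
  [1] ⊤
  [2] ⊤
  [3] ⊤
  [4] ⊤

⊤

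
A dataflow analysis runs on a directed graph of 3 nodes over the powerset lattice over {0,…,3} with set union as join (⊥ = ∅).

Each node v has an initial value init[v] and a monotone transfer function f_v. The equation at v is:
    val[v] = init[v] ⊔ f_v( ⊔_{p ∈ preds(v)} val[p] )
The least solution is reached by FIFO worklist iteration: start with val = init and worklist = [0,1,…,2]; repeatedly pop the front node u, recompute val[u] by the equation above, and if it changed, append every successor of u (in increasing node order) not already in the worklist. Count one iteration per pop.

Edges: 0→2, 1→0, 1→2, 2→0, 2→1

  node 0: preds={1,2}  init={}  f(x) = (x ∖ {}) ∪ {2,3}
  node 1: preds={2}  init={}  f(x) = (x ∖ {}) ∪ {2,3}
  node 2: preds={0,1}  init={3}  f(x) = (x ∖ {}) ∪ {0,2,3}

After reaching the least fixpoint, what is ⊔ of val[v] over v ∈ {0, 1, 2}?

Iteration log — 7 steps:
  step 1. node 0  ⊔preds={3}  new={2,3}  old={}  +wl: 
  step 2. node 1  ⊔preds={3}  new={2,3}  old={}  +wl: 0
  step 3. node 2  ⊔preds={2,3}  new={0,2,3}  old={3}  +wl: 1
  step 4. node 0  ⊔preds={0,2,3}  new={0,2,3}  old={2,3}  +wl: 2
  step 5. node 1  ⊔preds={0,2,3}  new={0,2,3}  old={2,3}  +wl: 0
  step 6. node 2  ⊔preds={0,2,3}  new={0,2,3}  stable
  step 7. node 0  ⊔preds={0,2,3}  new={0,2,3}  stable

Least fixpoint reached:
  node 0: {0,2,3}
  node 1: {0,2,3}
  node 2: {0,2,3}

{0,2,3}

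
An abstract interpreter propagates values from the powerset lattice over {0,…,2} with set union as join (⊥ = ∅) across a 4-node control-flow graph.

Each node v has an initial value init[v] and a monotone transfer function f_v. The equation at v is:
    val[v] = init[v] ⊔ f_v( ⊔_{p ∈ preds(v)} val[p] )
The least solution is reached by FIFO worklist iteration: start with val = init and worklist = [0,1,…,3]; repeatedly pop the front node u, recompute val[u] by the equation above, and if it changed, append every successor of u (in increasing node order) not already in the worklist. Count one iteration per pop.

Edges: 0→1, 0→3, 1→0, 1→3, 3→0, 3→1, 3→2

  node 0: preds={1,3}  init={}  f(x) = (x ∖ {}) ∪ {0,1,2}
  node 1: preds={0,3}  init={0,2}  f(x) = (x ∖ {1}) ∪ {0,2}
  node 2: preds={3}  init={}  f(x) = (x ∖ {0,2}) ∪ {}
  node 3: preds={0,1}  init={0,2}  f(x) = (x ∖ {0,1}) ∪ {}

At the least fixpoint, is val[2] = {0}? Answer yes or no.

no

Trace (4 dequeues):
  [1] u=0 | in {0,2} | out {0,1,2} | prev {} | push {}
  [2] u=1 | in {0,1,2} | out {0,2} | ==
  [3] u=2 | in {0,2} | out {} | ==
  [4] u=3 | in {0,1,2} | out {0,2} | ==

Converged values:
  [0] {0,1,2}
  [1] {0,2}
  [2] {}
  [3] {0,2}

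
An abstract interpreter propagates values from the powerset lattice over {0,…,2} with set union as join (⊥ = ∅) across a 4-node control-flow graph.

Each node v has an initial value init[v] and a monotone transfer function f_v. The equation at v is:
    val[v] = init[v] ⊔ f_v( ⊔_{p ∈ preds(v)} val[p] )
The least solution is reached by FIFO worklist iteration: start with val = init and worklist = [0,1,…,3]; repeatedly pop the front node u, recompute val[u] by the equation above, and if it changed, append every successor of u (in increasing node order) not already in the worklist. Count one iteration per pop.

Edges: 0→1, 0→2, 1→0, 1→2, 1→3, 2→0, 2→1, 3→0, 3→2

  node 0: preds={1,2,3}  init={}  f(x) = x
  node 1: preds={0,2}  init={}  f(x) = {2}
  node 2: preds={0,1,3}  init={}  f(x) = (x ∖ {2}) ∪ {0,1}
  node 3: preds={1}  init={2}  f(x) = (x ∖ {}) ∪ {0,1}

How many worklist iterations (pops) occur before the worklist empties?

Trace (7 dequeues):
  [1] u=0 | in {2} | out {2} | prev {} | push {}
  [2] u=1 | in {2} | out {2} | prev {} | push {0}
  [3] u=2 | in {2} | out {0,1} | prev {} | push {1}
  [4] u=3 | in {2} | out {0,1,2} | prev {2} | push {2}
  [5] u=0 | in {0,1,2} | out {0,1,2} | prev {2} | push {}
  [6] u=1 | in {0,1,2} | out {2} | ==
  [7] u=2 | in {0,1,2} | out {0,1} | ==

Converged values:
  [0] {0,1,2}
  [1] {2}
  [2] {0,1}
  [3] {0,1,2}

7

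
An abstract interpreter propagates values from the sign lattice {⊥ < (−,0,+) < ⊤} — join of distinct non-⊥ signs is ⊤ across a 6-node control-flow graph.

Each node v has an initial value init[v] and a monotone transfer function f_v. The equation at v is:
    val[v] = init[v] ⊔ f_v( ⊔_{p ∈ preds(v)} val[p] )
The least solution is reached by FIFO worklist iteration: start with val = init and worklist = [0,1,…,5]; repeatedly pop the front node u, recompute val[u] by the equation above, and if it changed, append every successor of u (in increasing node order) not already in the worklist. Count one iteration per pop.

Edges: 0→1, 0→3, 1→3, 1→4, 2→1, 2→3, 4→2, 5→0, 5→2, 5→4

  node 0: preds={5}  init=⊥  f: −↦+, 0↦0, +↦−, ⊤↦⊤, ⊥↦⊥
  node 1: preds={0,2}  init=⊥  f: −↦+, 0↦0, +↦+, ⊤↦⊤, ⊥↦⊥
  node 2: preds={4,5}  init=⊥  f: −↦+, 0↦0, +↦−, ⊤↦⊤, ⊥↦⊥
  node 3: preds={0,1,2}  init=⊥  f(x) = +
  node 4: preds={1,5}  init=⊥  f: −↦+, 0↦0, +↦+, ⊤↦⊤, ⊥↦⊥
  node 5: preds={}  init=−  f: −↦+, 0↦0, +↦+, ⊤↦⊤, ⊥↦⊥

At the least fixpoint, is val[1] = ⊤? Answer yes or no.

Iteration log — 11 steps:
  step 1. node 0  ⊔preds=−  new=+  old=⊥  +wl: 
  step 2. node 1  ⊔preds=+  new=+  old=⊥  +wl: 
  step 3. node 2  ⊔preds=−  new=+  old=⊥  +wl: 1
  step 4. node 3  ⊔preds=+  new=+  old=⊥  +wl: 
  step 5. node 4  ⊔preds=⊤  new=⊤  old=⊥  +wl: 2
  step 6. node 5  ⊔preds=⊥  new=−  stable
  step 7. node 1  ⊔preds=+  new=+  stable
  step 8. node 2  ⊔preds=⊤  new=⊤  old=+  +wl: 1,3
  step 9. node 1  ⊔preds=⊤  new=⊤  old=+  +wl: 4
  step 10. node 3  ⊔preds=⊤  new=+  stable
  step 11. node 4  ⊔preds=⊤  new=⊤  stable

Least fixpoint reached:
  node 0: +
  node 1: ⊤
  node 2: ⊤
  node 3: +
  node 4: ⊤
  node 5: −

yes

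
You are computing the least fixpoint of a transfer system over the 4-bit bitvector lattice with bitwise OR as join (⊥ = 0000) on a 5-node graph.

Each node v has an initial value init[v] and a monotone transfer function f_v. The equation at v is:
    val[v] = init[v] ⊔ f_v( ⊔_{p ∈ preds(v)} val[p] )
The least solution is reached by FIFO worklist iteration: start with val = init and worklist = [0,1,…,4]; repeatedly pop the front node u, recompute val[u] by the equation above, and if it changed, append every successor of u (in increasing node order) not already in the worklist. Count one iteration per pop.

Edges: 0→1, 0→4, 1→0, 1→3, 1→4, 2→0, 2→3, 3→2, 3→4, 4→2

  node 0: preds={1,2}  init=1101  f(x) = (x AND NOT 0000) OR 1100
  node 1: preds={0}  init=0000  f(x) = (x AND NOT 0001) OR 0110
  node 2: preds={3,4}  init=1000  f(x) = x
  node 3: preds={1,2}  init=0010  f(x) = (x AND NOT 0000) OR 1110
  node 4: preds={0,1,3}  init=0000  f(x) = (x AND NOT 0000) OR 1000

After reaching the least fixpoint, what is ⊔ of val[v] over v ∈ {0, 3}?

Trace (13 dequeues):
  [1] u=0 | in 1000 | out 1101 | ==
  [2] u=1 | in 1101 | out 1110 | prev 0000 | push {0}
  [3] u=2 | in 0010 | out 1010 | prev 1000 | push {}
  [4] u=3 | in 1110 | out 1110 | prev 0010 | push {2}
  [5] u=4 | in 1111 | out 1111 | prev 0000 | push {}
  [6] u=0 | in 1110 | out 1111 | prev 1101 | push {1,4}
  [7] u=2 | in 1111 | out 1111 | prev 1010 | push {0,3}
  [8] u=1 | in 1111 | out 1110 | ==
  [9] u=4 | in 1111 | out 1111 | ==
  [10] u=0 | in 1111 | out 1111 | ==
  [11] u=3 | in 1111 | out 1111 | prev 1110 | push {2,4}
  [12] u=2 | in 1111 | out 1111 | ==
  [13] u=4 | in 1111 | out 1111 | ==

Converged values:
  [0] 1111
  [1] 1110
  [2] 1111
  [3] 1111
  [4] 1111

1111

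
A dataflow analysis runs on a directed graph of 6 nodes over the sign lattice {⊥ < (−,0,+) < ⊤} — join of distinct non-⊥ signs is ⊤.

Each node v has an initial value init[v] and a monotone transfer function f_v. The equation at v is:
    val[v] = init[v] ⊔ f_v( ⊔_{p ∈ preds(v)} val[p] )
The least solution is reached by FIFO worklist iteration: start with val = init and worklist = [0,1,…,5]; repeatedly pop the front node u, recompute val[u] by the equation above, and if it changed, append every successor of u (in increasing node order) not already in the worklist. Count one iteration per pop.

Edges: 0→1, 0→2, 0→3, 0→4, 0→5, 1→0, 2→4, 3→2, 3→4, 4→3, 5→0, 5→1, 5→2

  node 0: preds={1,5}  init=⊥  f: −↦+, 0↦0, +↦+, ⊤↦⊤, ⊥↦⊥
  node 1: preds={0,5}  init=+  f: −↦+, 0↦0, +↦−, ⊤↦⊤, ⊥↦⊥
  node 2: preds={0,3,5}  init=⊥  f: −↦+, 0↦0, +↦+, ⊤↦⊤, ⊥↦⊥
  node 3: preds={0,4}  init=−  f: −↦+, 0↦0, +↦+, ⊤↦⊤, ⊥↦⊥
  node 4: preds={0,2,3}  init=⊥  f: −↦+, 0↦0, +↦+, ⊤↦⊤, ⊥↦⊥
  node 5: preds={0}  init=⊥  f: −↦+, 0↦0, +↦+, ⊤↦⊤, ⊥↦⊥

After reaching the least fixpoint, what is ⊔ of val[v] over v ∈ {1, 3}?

Trace (15 dequeues):
  [1] u=0 | in + | out + | prev ⊥ | push {}
  [2] u=1 | in + | out ⊤ | prev + | push {0}
  [3] u=2 | in ⊤ | out ⊤ | prev ⊥ | push {}
  [4] u=3 | in + | out ⊤ | prev − | push {2}
  [5] u=4 | in ⊤ | out ⊤ | prev ⊥ | push {3}
  [6] u=5 | in + | out + | prev ⊥ | push {1}
  [7] u=0 | in ⊤ | out ⊤ | prev + | push {4,5}
  [8] u=2 | in ⊤ | out ⊤ | ==
  [9] u=3 | in ⊤ | out ⊤ | ==
  [10] u=1 | in ⊤ | out ⊤ | ==
  [11] u=4 | in ⊤ | out ⊤ | ==
  [12] u=5 | in ⊤ | out ⊤ | prev + | push {0,1,2}
  [13] u=0 | in ⊤ | out ⊤ | ==
  [14] u=1 | in ⊤ | out ⊤ | ==
  [15] u=2 | in ⊤ | out ⊤ | ==

Converged values:
  [0] ⊤
  [1] ⊤
  [2] ⊤
  [3] ⊤
  [4] ⊤
  [5] ⊤

⊤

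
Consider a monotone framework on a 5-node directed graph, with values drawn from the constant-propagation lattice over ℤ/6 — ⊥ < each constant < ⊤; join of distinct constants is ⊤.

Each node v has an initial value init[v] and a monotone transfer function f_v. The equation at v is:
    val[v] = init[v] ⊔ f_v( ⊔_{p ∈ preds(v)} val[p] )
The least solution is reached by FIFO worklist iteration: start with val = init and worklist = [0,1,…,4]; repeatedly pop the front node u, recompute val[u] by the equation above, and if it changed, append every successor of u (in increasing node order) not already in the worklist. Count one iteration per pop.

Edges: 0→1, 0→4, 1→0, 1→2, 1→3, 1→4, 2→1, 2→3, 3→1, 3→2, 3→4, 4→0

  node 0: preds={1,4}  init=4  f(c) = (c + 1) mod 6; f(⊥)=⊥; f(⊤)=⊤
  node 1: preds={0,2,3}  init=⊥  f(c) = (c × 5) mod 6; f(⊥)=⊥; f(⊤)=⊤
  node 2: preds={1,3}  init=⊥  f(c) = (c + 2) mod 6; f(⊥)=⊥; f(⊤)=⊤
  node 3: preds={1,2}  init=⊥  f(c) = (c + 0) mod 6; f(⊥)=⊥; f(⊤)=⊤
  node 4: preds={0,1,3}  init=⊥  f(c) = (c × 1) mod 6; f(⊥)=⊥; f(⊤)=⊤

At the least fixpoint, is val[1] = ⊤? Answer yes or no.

Worklist (12 pops):
  #1 pop 0: in=⊥ → 4 (no change)
  #2 pop 1: in=4 → 2 (was ⊥); enqueue [0]
  #3 pop 2: in=2 → 4 (was ⊥); enqueue [1]
  #4 pop 3: in=⊤ → ⊤ (was ⊥); enqueue [2]
  #5 pop 4: in=⊤ → ⊤ (was ⊥); enqueue []
  #6 pop 0: in=⊤ → ⊤ (was 4); enqueue [4]
  #7 pop 1: in=⊤ → ⊤ (was 2); enqueue [0,3]
  #8 pop 2: in=⊤ → ⊤ (was 4); enqueue [1]
  #9 pop 4: in=⊤ → ⊤ (no change)
  #10 pop 0: in=⊤ → ⊤ (no change)
  #11 pop 3: in=⊤ → ⊤ (no change)
  #12 pop 1: in=⊤ → ⊤ (no change)

Fixpoint:
  val[0] = ⊤
  val[1] = ⊤
  val[2] = ⊤
  val[3] = ⊤
  val[4] = ⊤

yes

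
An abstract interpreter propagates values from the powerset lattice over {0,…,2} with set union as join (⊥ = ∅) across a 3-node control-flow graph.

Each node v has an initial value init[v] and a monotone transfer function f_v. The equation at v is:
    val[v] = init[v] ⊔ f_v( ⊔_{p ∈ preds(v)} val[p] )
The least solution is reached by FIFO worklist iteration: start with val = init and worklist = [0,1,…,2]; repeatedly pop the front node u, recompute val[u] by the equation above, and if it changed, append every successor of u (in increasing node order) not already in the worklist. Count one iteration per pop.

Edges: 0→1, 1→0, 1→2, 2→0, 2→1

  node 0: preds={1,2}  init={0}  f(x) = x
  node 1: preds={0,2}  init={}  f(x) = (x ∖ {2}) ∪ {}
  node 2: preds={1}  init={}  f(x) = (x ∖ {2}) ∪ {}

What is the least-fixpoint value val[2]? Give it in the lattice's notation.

Trace (5 dequeues):
  [1] u=0 | in {} | out {0} | ==
  [2] u=1 | in {0} | out {0} | prev {} | push {0}
  [3] u=2 | in {0} | out {0} | prev {} | push {1}
  [4] u=0 | in {0} | out {0} | ==
  [5] u=1 | in {0} | out {0} | ==

Converged values:
  [0] {0}
  [1] {0}
  [2] {0}

{0}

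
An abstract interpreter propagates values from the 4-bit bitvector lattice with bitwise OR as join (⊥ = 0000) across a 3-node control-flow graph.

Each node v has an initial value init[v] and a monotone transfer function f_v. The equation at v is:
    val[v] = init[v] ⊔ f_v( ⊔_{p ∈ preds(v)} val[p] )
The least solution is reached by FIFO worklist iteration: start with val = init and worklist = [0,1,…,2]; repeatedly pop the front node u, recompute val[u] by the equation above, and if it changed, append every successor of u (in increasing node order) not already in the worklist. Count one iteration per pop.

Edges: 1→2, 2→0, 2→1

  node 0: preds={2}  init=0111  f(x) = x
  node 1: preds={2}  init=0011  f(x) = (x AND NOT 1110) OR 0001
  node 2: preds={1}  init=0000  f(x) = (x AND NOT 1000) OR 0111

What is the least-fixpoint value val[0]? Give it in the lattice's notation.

0111

Worklist (5 pops):
  #1 pop 0: in=0000 → 0111 (no change)
  #2 pop 1: in=0000 → 0011 (no change)
  #3 pop 2: in=0011 → 0111 (was 0000); enqueue [0,1]
  #4 pop 0: in=0111 → 0111 (no change)
  #5 pop 1: in=0111 → 0011 (no change)

Fixpoint:
  val[0] = 0111
  val[1] = 0011
  val[2] = 0111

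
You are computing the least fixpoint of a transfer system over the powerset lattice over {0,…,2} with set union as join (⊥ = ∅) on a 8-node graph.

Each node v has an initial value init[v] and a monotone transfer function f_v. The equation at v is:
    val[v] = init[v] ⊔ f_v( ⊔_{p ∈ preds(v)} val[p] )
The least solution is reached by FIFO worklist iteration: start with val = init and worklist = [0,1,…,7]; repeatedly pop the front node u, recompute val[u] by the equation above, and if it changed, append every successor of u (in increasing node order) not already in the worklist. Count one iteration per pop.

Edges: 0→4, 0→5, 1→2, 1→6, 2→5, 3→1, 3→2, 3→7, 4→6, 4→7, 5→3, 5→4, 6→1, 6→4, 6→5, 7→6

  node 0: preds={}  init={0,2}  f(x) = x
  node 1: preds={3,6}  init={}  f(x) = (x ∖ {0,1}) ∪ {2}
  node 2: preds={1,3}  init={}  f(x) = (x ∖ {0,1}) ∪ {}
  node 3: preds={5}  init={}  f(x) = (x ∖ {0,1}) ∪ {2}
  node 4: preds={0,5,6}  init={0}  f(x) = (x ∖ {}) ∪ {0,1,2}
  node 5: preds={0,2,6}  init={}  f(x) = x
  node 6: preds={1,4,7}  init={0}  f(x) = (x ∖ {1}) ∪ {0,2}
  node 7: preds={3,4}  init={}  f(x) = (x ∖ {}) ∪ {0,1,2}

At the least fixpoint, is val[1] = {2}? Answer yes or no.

yes

Worklist (14 pops):
  #1 pop 0: in={} → {0,2} (no change)
  #2 pop 1: in={0} → {2} (was {}); enqueue []
  #3 pop 2: in={2} → {2} (was {}); enqueue []
  #4 pop 3: in={} → {2} (was {}); enqueue [1,2]
  #5 pop 4: in={0,2} → {0,1,2} (was {0}); enqueue []
  #6 pop 5: in={0,2} → {0,2} (was {}); enqueue [3,4]
  #7 pop 6: in={0,1,2} → {0,2} (was {0}); enqueue [5]
  #8 pop 7: in={0,1,2} → {0,1,2} (was {}); enqueue [6]
  #9 pop 1: in={0,2} → {2} (no change)
  #10 pop 2: in={2} → {2} (no change)
  #11 pop 3: in={0,2} → {2} (no change)
  #12 pop 4: in={0,2} → {0,1,2} (no change)
  #13 pop 5: in={0,2} → {0,2} (no change)
  #14 pop 6: in={0,1,2} → {0,2} (no change)

Fixpoint:
  val[0] = {0,2}
  val[1] = {2}
  val[2] = {2}
  val[3] = {2}
  val[4] = {0,1,2}
  val[5] = {0,2}
  val[6] = {0,2}
  val[7] = {0,1,2}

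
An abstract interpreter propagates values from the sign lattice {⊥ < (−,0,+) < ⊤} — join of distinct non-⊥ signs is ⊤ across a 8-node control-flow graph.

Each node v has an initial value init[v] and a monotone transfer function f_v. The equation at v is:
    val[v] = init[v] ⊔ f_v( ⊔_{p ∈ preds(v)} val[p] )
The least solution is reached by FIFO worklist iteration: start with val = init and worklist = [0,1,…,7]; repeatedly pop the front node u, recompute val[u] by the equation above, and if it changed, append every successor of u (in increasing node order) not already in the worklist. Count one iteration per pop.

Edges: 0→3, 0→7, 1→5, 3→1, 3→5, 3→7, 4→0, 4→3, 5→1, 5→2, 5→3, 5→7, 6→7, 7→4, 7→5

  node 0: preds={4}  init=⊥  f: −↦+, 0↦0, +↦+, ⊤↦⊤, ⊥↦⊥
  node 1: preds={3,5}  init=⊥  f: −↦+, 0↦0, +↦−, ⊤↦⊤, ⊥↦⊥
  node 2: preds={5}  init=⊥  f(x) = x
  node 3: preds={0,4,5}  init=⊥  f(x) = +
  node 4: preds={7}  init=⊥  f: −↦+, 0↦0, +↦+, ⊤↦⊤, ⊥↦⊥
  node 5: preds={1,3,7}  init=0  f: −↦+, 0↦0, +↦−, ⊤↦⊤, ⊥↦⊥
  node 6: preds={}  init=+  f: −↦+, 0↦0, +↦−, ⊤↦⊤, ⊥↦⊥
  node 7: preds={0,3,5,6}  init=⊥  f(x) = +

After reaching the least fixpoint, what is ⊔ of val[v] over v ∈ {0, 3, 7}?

Iteration log — 16 steps:
  step 1. node 0  ⊔preds=⊥  new=⊥  stable
  step 2. node 1  ⊔preds=0  new=0  old=⊥  +wl: 
  step 3. node 2  ⊔preds=0  new=0  old=⊥  +wl: 
  step 4. node 3  ⊔preds=0  new=+  old=⊥  +wl: 1
  step 5. node 4  ⊔preds=⊥  new=⊥  stable
  step 6. node 5  ⊔preds=⊤  new=⊤  old=0  +wl: 2,3
  step 7. node 6  ⊔preds=⊥  new=+  stable
  step 8. node 7  ⊔preds=⊤  new=+  old=⊥  +wl: 4,5
  step 9. node 1  ⊔preds=⊤  new=⊤  old=0  +wl: 
  step 10. node 2  ⊔preds=⊤  new=⊤  old=0  +wl: 
  step 11. node 3  ⊔preds=⊤  new=+  stable
  step 12. node 4  ⊔preds=+  new=+  old=⊥  +wl: 0,3
  step 13. node 5  ⊔preds=⊤  new=⊤  stable
  step 14. node 0  ⊔preds=+  new=+  old=⊥  +wl: 7
  step 15. node 3  ⊔preds=⊤  new=+  stable
  step 16. node 7  ⊔preds=⊤  new=+  stable

Least fixpoint reached:
  node 0: +
  node 1: ⊤
  node 2: ⊤
  node 3: +
  node 4: +
  node 5: ⊤
  node 6: +
  node 7: +

+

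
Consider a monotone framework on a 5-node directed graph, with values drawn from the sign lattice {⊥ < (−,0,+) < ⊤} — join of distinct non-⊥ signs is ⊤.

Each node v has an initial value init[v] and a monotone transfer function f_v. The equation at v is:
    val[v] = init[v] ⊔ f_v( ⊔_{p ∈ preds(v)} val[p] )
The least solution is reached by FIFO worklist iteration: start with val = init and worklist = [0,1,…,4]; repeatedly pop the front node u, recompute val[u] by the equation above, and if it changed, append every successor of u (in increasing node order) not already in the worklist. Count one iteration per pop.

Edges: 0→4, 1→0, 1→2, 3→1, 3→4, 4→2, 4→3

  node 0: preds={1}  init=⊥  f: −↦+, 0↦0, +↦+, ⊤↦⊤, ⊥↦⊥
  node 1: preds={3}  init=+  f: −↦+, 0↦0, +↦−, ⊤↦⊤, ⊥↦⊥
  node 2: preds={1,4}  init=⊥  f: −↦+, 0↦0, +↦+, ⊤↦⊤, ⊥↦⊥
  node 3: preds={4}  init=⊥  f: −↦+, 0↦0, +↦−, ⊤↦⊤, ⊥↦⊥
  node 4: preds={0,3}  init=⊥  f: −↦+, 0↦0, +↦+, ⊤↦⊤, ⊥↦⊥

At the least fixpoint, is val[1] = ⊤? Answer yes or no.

Trace (16 dequeues):
  [1] u=0 | in + | out + | prev ⊥ | push {}
  [2] u=1 | in ⊥ | out + | ==
  [3] u=2 | in + | out + | prev ⊥ | push {}
  [4] u=3 | in ⊥ | out ⊥ | ==
  [5] u=4 | in + | out + | prev ⊥ | push {2,3}
  [6] u=2 | in + | out + | ==
  [7] u=3 | in + | out − | prev ⊥ | push {1,4}
  [8] u=1 | in − | out + | ==
  [9] u=4 | in ⊤ | out ⊤ | prev + | push {2,3}
  [10] u=2 | in ⊤ | out ⊤ | prev + | push {}
  [11] u=3 | in ⊤ | out ⊤ | prev − | push {1,4}
  [12] u=1 | in ⊤ | out ⊤ | prev + | push {0,2}
  [13] u=4 | in ⊤ | out ⊤ | ==
  [14] u=0 | in ⊤ | out ⊤ | prev + | push {4}
  [15] u=2 | in ⊤ | out ⊤ | ==
  [16] u=4 | in ⊤ | out ⊤ | ==

Converged values:
  [0] ⊤
  [1] ⊤
  [2] ⊤
  [3] ⊤
  [4] ⊤

yes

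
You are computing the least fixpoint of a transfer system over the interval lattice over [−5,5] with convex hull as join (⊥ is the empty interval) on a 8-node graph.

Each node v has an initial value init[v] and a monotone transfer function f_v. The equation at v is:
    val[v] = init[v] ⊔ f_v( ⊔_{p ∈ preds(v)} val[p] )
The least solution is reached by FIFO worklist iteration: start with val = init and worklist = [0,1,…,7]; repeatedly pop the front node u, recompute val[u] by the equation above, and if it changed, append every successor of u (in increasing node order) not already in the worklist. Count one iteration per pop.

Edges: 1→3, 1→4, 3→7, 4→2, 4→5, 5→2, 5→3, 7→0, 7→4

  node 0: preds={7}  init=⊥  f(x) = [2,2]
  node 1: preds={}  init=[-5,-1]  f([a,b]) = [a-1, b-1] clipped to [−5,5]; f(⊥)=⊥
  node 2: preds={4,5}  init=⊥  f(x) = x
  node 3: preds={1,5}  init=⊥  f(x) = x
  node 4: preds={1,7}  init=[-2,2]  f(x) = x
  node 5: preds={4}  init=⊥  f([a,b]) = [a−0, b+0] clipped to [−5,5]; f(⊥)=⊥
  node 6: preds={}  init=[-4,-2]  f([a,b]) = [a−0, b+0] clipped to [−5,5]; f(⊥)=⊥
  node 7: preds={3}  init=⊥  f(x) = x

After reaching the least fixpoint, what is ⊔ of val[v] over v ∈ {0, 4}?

[-5,2]

Worklist (15 pops):
  #1 pop 0: in=⊥ → [2,2] (was ⊥); enqueue []
  #2 pop 1: in=⊥ → [-5,-1] (no change)
  #3 pop 2: in=[-2,2] → [-2,2] (was ⊥); enqueue []
  #4 pop 3: in=[-5,-1] → [-5,-1] (was ⊥); enqueue []
  #5 pop 4: in=[-5,-1] → [-5,2] (was [-2,2]); enqueue [2]
  #6 pop 5: in=[-5,2] → [-5,2] (was ⊥); enqueue [3]
  #7 pop 6: in=⊥ → [-4,-2] (no change)
  #8 pop 7: in=[-5,-1] → [-5,-1] (was ⊥); enqueue [0,4]
  #9 pop 2: in=[-5,2] → [-5,2] (was [-2,2]); enqueue []
  #10 pop 3: in=[-5,2] → [-5,2] (was [-5,-1]); enqueue [7]
  #11 pop 0: in=[-5,-1] → [2,2] (no change)
  #12 pop 4: in=[-5,-1] → [-5,2] (no change)
  #13 pop 7: in=[-5,2] → [-5,2] (was [-5,-1]); enqueue [0,4]
  #14 pop 0: in=[-5,2] → [2,2] (no change)
  #15 pop 4: in=[-5,2] → [-5,2] (no change)

Fixpoint:
  val[0] = [2,2]
  val[1] = [-5,-1]
  val[2] = [-5,2]
  val[3] = [-5,2]
  val[4] = [-5,2]
  val[5] = [-5,2]
  val[6] = [-4,-2]
  val[7] = [-5,2]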